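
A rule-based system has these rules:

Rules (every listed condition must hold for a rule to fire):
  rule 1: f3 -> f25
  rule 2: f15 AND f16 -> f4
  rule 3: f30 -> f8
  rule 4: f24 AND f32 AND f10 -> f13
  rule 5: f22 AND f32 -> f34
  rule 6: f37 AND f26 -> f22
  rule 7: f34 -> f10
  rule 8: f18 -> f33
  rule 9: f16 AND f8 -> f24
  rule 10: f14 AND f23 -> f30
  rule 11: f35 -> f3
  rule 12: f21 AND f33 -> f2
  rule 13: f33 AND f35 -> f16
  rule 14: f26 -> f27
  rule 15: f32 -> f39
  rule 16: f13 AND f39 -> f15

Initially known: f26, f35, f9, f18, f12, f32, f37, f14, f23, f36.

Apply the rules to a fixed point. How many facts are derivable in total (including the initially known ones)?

Round 1: rule 6 [f37 AND f26 -> f22]; rule 8 [f18 -> f33]; rule 10 [f14 AND f23 -> f30]; rule 11 [f35 -> f3]; rule 14 [f26 -> f27]; rule 15 [f32 -> f39]. New: f22, f33, f30, f3, f27, f39.
Round 2: rule 1 [f3 -> f25]; rule 3 [f30 -> f8]; rule 5 [f22 AND f32 -> f34]; rule 13 [f33 AND f35 -> f16]. New: f25, f8, f34, f16.
Round 3: rule 7 [f34 -> f10]; rule 9 [f16 AND f8 -> f24]. New: f10, f24.
Round 4: rule 4 [f24 AND f32 AND f10 -> f13]. New: f13.
Round 5: rule 16 [f13 AND f39 -> f15]. New: f15.
Round 6: rule 2 [f15 AND f16 -> f4]. New: f4.
Closure: {f10, f12, f13, f14, f15, f16, f18, f22, f23, f24, f25, f26, f27, f3, f30, f32, f33, f34, f35, f36, f37, f39, f4, f8, f9} — 25 facts.

25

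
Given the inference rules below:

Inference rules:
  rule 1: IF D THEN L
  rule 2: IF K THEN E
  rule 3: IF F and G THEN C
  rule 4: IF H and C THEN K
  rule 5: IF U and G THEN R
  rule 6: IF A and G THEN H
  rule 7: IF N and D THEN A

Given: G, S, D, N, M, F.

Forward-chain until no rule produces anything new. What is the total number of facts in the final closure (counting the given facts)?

12

Round 1: rule 1 [IF D THEN L]; rule 3 [IF F and G THEN C]; rule 7 [IF N and D THEN A]. Adds L, C, A.
Round 2: rule 6 [IF A and G THEN H]. Adds H.
Round 3: rule 4 [IF H and C THEN K]. Adds K.
Round 4: rule 2 [IF K THEN E]. Adds E.
Closure: {A, C, D, E, F, G, H, K, L, M, N, S} — 12 facts.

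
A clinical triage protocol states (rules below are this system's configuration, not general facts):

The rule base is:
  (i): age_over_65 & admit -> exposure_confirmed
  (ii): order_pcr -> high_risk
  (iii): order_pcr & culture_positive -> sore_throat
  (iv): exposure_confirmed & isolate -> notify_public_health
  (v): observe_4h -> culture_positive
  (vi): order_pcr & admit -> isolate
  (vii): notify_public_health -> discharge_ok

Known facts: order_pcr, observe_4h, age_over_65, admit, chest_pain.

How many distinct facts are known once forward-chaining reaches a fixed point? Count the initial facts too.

12

Round 1 — (i), (ii), (v), (vi), derive exposure_confirmed, high_risk, culture_positive, isolate.
Round 2 — (iii), (iv), derive sore_throat, notify_public_health.
Round 3 — (vii), derive discharge_ok.
Closure: {admit, age_over_65, chest_pain, culture_positive, discharge_ok, exposure_confirmed, high_risk, isolate, notify_public_health, observe_4h, order_pcr, sore_throat} — 12 facts.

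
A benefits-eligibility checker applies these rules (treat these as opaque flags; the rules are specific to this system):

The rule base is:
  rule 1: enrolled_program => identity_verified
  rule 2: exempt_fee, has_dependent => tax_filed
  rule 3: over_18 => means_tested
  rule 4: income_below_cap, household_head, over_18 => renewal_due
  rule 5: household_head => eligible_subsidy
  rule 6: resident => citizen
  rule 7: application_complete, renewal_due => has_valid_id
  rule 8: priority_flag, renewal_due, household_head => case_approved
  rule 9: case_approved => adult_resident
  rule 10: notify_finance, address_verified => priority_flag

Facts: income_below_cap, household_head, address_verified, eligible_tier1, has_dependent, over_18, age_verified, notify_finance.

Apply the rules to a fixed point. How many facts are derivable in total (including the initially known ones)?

Round 1 fires rule 3, rule 4, rule 5, rule 10, giving means_tested, renewal_due, eligible_subsidy, priority_flag.
Round 2 fires rule 8, giving case_approved.
Round 3 fires rule 9, giving adult_resident.
Closure: {address_verified, adult_resident, age_verified, case_approved, eligible_subsidy, eligible_tier1, has_dependent, household_head, income_below_cap, means_tested, notify_finance, over_18, priority_flag, renewal_due} — 14 facts.

14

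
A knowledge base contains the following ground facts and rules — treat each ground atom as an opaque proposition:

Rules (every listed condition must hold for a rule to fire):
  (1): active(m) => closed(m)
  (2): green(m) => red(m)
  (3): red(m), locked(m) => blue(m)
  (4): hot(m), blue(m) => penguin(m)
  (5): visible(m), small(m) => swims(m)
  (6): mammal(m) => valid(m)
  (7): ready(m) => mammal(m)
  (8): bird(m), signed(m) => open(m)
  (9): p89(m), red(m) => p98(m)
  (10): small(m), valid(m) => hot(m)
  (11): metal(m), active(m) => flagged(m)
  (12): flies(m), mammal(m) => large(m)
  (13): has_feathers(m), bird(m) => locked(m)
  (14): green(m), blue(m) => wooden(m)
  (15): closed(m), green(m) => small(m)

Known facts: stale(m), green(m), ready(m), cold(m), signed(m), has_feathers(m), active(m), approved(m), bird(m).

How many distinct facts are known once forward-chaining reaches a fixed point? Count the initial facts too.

Round 1 — (1), (2), (7), (8), (13), derive closed(m), red(m), mammal(m), open(m), locked(m).
Round 2 — (3), (6), (15), derive blue(m), valid(m), small(m).
Round 3 — (10), (14), derive hot(m), wooden(m).
Round 4 — (4), derive penguin(m).
Closure: {active(m), approved(m), bird(m), blue(m), closed(m), cold(m), green(m), has_feathers(m), hot(m), locked(m), mammal(m), open(m), penguin(m), ready(m), red(m), signed(m), small(m), stale(m), valid(m), wooden(m)} — 20 facts.

20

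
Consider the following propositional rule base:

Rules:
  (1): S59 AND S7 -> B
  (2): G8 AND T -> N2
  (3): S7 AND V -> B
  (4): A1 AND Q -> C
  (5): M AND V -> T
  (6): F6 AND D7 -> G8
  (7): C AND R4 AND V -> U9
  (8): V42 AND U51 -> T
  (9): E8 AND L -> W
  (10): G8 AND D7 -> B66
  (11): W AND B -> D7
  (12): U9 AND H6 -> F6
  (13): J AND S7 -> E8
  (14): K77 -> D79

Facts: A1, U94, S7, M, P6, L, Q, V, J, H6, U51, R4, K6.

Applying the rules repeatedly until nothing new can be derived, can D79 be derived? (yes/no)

no

Round 1 fires (3), (4), (5), (13), giving B, C, T, E8.
Round 2 fires (7), (9), giving U9, W.
Round 3 fires (11), (12), giving D7, F6.
Round 4 fires (6), giving G8.
Round 5 fires (2), (10), giving N2, B66.
Fixed point reached. D79 is concluded only by (14); (14) needs K77 (never derived).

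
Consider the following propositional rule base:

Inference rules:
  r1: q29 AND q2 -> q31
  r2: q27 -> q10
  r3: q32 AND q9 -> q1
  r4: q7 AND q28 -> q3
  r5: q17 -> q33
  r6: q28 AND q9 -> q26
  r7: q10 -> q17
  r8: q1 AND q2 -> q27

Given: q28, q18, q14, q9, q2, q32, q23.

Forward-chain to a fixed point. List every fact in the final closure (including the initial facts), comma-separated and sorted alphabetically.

q1, q10, q14, q17, q18, q2, q23, q26, q27, q28, q32, q33, q9

Round 1 fires r3, r6, giving q1, q26.
Round 2 fires r8, giving q27.
Round 3 fires r2, giving q10.
Round 4 fires r7, giving q17.
Round 5 fires r5, giving q33.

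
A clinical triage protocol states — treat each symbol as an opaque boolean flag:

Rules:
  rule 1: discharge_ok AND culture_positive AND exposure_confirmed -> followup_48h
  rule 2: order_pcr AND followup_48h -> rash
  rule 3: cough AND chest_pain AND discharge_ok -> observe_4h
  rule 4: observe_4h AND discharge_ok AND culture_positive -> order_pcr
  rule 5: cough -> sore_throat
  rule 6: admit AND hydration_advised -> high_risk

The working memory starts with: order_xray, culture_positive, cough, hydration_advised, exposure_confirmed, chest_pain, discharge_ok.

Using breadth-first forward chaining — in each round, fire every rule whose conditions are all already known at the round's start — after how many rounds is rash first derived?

Round 1 fires rule 1, rule 3, rule 5, giving followup_48h, observe_4h, sore_throat.
Round 2 fires rule 4, giving order_pcr.
Round 3 fires rule 2, giving rash.
rash first appears in round 3.

3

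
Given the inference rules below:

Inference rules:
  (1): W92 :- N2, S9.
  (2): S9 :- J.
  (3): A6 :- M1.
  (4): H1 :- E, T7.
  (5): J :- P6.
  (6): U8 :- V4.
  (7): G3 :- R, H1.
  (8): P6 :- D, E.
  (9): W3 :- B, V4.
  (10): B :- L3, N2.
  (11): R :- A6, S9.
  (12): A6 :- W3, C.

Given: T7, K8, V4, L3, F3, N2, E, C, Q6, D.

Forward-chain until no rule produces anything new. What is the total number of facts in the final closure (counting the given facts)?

21

[1] (4) [H1 :- E, T7.]; (6) [U8 :- V4.]; (8) [P6 :- D, E.]; (10) [B :- L3, N2.]. ⇒ new: H1, U8, P6, B.
[2] (5) [J :- P6.]; (9) [W3 :- B, V4.]. ⇒ new: J, W3.
[3] (2) [S9 :- J.]; (12) [A6 :- W3, C.]. ⇒ new: S9, A6.
[4] (1) [W92 :- N2, S9.]; (11) [R :- A6, S9.]. ⇒ new: W92, R.
[5] (7) [G3 :- R, H1.]. ⇒ new: G3.
Closure: {A6, B, C, D, E, F3, G3, H1, J, K8, L3, N2, P6, Q6, R, S9, T7, U8, V4, W3, W92} — 21 facts.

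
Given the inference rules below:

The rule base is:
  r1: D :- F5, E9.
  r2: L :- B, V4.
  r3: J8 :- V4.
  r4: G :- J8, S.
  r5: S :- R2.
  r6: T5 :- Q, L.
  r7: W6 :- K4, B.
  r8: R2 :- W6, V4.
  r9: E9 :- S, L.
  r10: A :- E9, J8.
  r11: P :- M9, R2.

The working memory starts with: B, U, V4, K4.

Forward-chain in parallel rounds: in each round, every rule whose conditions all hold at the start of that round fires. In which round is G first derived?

4

Round 1: r2 [L :- B, V4.]; r3 [J8 :- V4.]; r7 [W6 :- K4, B.]. New: L, J8, W6.
Round 2: r8 [R2 :- W6, V4.]. New: R2.
Round 3: r5 [S :- R2.]. New: S.
Round 4: r4 [G :- J8, S.]; r9 [E9 :- S, L.]. New: G, E9.
G first appears in round 4.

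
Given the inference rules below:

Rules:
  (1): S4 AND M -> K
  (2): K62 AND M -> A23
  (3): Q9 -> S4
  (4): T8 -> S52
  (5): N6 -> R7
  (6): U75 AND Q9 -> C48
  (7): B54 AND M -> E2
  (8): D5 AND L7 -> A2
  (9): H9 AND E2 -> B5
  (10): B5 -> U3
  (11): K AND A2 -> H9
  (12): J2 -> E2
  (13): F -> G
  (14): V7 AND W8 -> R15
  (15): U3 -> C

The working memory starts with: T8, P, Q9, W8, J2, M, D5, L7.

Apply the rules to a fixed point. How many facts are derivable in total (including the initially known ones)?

17

Round 1: (3) [Q9 -> S4]; (4) [T8 -> S52]; (8) [D5 AND L7 -> A2]; (12) [J2 -> E2]. Adds S4, S52, A2, E2.
Round 2: (1) [S4 AND M -> K]. Adds K.
Round 3: (11) [K AND A2 -> H9]. Adds H9.
Round 4: (9) [H9 AND E2 -> B5]. Adds B5.
Round 5: (10) [B5 -> U3]. Adds U3.
Round 6: (15) [U3 -> C]. Adds C.
Closure: {A2, B5, C, D5, E2, H9, J2, K, L7, M, P, Q9, S4, S52, T8, U3, W8} — 17 facts.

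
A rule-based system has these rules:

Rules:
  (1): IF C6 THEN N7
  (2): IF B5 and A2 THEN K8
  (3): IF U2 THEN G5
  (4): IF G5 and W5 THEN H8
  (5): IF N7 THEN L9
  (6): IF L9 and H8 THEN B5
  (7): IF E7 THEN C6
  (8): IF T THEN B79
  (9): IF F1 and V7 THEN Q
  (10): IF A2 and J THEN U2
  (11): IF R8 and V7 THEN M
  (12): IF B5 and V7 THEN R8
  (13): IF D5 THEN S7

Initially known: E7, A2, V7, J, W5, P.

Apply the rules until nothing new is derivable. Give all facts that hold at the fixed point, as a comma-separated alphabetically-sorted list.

Round 1: (7) [IF E7 THEN C6]; (10) [IF A2 and J THEN U2]. New: C6, U2.
Round 2: (1) [IF C6 THEN N7]; (3) [IF U2 THEN G5]. New: N7, G5.
Round 3: (4) [IF G5 and W5 THEN H8]; (5) [IF N7 THEN L9]. New: H8, L9.
Round 4: (6) [IF L9 and H8 THEN B5]. New: B5.
Round 5: (2) [IF B5 and A2 THEN K8]; (12) [IF B5 and V7 THEN R8]. New: K8, R8.
Round 6: (11) [IF R8 and V7 THEN M]. New: M.

A2, B5, C6, E7, G5, H8, J, K8, L9, M, N7, P, R8, U2, V7, W5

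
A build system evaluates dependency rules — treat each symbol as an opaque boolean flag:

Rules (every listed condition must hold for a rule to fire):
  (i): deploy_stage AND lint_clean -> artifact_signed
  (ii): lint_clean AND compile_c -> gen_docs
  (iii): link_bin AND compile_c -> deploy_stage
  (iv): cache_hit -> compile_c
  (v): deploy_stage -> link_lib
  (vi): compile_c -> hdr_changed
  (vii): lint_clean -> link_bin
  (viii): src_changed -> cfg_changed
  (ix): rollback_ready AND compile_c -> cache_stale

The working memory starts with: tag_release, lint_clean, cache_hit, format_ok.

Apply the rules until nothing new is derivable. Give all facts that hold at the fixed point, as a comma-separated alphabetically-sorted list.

Round 1: (iv) [cache_hit -> compile_c]; (vii) [lint_clean -> link_bin]. Adds compile_c, link_bin.
Round 2: (ii) [lint_clean AND compile_c -> gen_docs]; (iii) [link_bin AND compile_c -> deploy_stage]; (vi) [compile_c -> hdr_changed]. Adds gen_docs, deploy_stage, hdr_changed.
Round 3: (i) [deploy_stage AND lint_clean -> artifact_signed]; (v) [deploy_stage -> link_lib]. Adds artifact_signed, link_lib.

artifact_signed, cache_hit, compile_c, deploy_stage, format_ok, gen_docs, hdr_changed, link_bin, link_lib, lint_clean, tag_release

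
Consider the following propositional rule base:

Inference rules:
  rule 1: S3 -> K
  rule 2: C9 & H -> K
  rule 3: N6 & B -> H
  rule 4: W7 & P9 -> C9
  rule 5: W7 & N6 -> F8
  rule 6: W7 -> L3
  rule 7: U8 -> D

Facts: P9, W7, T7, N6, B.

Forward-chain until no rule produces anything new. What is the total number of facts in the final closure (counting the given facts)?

Round 1 — rule 3, rule 4, rule 5, rule 6, derive H, C9, F8, L3.
Round 2 — rule 2, derive K.
Closure: {B, C9, F8, H, K, L3, N6, P9, T7, W7} — 10 facts.

10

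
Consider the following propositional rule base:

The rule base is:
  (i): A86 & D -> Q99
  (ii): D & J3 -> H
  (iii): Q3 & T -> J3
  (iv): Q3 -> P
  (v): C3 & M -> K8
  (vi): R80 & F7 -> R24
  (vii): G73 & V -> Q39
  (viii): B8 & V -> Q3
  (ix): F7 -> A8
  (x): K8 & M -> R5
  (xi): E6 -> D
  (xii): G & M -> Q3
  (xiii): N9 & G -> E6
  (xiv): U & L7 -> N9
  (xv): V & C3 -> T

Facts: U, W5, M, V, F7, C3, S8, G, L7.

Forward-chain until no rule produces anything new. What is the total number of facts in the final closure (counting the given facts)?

20

Round 1 fires (v), (ix), (xii), (xiv), (xv), giving K8, A8, Q3, N9, T.
Round 2 fires (iii), (iv), (x), (xiii), giving J3, P, R5, E6.
Round 3 fires (xi), giving D.
Round 4 fires (ii), giving H.
Closure: {A8, C3, D, E6, F7, G, H, J3, K8, L7, M, N9, P, Q3, R5, S8, T, U, V, W5} — 20 facts.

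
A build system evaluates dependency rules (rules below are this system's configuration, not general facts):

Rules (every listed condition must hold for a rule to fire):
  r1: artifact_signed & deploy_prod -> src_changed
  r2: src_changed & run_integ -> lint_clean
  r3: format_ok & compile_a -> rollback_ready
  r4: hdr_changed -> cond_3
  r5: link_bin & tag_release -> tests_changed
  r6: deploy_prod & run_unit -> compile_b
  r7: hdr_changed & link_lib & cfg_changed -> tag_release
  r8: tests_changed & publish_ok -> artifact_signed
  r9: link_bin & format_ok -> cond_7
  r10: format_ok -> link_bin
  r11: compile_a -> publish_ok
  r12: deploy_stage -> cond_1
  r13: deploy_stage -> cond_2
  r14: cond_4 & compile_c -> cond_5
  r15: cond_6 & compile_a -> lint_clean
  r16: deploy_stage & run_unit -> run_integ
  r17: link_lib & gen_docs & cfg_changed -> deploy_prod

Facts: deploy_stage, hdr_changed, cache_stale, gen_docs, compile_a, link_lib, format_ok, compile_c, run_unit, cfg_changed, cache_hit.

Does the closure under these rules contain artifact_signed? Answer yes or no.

Round 1: r3 [format_ok & compile_a -> rollback_ready]; r4 [hdr_changed -> cond_3]; r7 [hdr_changed & link_lib & cfg_changed -> tag_release]; r10 [format_ok -> link_bin]; r11 [compile_a -> publish_ok]; r12 [deploy_stage -> cond_1]; r13 [deploy_stage -> cond_2]; r16 [deploy_stage & run_unit -> run_integ]; r17 [link_lib & gen_docs & cfg_changed -> deploy_prod]. New: rollback_ready, cond_3, tag_release, link_bin, publish_ok, cond_1, cond_2, run_integ, deploy_prod.
Round 2: r5 [link_bin & tag_release -> tests_changed]; r6 [deploy_prod & run_unit -> compile_b]; r9 [link_bin & format_ok -> cond_7]. New: tests_changed, compile_b, cond_7.
Round 3: r8 [tests_changed & publish_ok -> artifact_signed]. New: artifact_signed.
Round 4: r1 [artifact_signed & deploy_prod -> src_changed]. New: src_changed.
Round 5: r2 [src_changed & run_integ -> lint_clean]. New: lint_clean.
artifact_signed appears in round 3, so it is derivable.

yes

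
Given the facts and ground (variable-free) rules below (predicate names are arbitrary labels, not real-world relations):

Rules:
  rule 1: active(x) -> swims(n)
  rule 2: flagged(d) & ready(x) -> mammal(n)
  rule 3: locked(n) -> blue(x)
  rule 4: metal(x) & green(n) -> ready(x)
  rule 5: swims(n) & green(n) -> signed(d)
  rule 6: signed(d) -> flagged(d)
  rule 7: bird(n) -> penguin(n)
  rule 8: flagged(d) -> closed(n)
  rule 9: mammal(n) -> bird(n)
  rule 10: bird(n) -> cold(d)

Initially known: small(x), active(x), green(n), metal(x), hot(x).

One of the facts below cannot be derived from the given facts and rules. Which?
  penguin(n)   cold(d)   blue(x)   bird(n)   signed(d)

blue(x)

Round 1: rule 1 [active(x) -> swims(n)]; rule 4 [metal(x) & green(n) -> ready(x)]. New: swims(n), ready(x).
Round 2: rule 5 [swims(n) & green(n) -> signed(d)]. New: signed(d).
Round 3: rule 6 [signed(d) -> flagged(d)]. New: flagged(d).
Round 4: rule 2 [flagged(d) & ready(x) -> mammal(n)]; rule 8 [flagged(d) -> closed(n)]. New: mammal(n), closed(n).
Round 5: rule 9 [mammal(n) -> bird(n)]. New: bird(n).
Round 6: rule 7 [bird(n) -> penguin(n)]; rule 10 [bird(n) -> cold(d)]. New: penguin(n), cold(d).
Derived: cold(d) (round 6), bird(n) (round 5), signed(d) (round 2), penguin(n) (round 6). blue(x) never appears in any round.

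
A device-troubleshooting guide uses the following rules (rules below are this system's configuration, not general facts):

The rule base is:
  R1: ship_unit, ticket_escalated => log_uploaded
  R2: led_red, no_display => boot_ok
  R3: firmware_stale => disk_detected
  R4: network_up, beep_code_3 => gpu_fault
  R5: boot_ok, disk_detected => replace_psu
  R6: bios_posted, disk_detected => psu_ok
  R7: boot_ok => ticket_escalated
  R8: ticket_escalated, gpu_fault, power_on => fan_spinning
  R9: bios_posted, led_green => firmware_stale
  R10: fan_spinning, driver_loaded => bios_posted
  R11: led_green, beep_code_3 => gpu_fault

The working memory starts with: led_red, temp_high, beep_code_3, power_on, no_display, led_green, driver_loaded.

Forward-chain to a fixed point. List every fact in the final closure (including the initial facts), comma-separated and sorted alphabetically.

beep_code_3, bios_posted, boot_ok, disk_detected, driver_loaded, fan_spinning, firmware_stale, gpu_fault, led_green, led_red, no_display, power_on, psu_ok, replace_psu, temp_high, ticket_escalated

Round 1 — R2, R11, derive boot_ok, gpu_fault.
Round 2 — R7, derive ticket_escalated.
Round 3 — R8, derive fan_spinning.
Round 4 — R10, derive bios_posted.
Round 5 — R9, derive firmware_stale.
Round 6 — R3, derive disk_detected.
Round 7 — R5, R6, derive replace_psu, psu_ok.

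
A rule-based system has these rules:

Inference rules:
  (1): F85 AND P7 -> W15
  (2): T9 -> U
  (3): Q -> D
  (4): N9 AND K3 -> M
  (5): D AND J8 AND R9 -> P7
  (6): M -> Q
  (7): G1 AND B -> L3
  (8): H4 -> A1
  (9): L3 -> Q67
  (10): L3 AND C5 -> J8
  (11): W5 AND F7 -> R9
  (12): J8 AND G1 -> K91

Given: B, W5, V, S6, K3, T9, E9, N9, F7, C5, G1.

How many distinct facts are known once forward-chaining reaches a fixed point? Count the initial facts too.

Round 1 fires (2), (4), (7), (11), giving U, M, L3, R9.
Round 2 fires (6), (9), (10), giving Q, Q67, J8.
Round 3 fires (3), (12), giving D, K91.
Round 4 fires (5), giving P7.
Closure: {B, C5, D, E9, F7, G1, J8, K3, K91, L3, M, N9, P7, Q, Q67, R9, S6, T9, U, V, W5} — 21 facts.

21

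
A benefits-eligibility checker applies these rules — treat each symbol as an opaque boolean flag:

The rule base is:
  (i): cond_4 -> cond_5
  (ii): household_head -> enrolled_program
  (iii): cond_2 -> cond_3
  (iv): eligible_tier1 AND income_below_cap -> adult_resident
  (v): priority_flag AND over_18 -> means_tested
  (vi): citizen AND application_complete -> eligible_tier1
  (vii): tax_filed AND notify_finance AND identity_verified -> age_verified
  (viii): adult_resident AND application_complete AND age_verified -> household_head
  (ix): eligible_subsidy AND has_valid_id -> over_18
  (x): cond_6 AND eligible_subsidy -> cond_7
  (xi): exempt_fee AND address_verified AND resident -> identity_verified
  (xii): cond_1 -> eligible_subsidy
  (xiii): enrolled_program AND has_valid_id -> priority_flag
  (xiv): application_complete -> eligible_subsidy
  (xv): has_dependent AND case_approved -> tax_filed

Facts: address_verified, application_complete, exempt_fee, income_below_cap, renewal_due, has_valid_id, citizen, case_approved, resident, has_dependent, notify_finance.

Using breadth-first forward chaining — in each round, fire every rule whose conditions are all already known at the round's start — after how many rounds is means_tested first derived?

6

[1] (vi) [citizen AND application_complete -> eligible_tier1]; (xi) [exempt_fee AND address_verified AND resident -> identity_verified]; (xiv) [application_complete -> eligible_subsidy]; (xv) [has_dependent AND case_approved -> tax_filed]. ⇒ new: eligible_tier1, identity_verified, eligible_subsidy, tax_filed.
[2] (iv) [eligible_tier1 AND income_below_cap -> adult_resident]; (vii) [tax_filed AND notify_finance AND identity_verified -> age_verified]; (ix) [eligible_subsidy AND has_valid_id -> over_18]. ⇒ new: adult_resident, age_verified, over_18.
[3] (viii) [adult_resident AND application_complete AND age_verified -> household_head]. ⇒ new: household_head.
[4] (ii) [household_head -> enrolled_program]. ⇒ new: enrolled_program.
[5] (xiii) [enrolled_program AND has_valid_id -> priority_flag]. ⇒ new: priority_flag.
[6] (v) [priority_flag AND over_18 -> means_tested]. ⇒ new: means_tested.
means_tested first appears in round 6.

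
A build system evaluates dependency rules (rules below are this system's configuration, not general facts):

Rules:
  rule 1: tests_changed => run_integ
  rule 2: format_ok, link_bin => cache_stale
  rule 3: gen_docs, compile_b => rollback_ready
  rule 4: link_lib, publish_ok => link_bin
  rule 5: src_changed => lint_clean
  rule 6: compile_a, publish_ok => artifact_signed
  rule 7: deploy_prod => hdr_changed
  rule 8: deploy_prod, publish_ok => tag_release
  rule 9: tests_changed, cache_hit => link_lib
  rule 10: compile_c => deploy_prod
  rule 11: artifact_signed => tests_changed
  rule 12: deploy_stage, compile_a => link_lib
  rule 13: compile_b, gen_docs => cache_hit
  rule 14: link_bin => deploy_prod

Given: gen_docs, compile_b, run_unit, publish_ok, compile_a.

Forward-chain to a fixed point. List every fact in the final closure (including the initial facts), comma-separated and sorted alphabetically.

Round 1: rule 3 [gen_docs, compile_b => rollback_ready]; rule 6 [compile_a, publish_ok => artifact_signed]; rule 13 [compile_b, gen_docs => cache_hit]. New: rollback_ready, artifact_signed, cache_hit.
Round 2: rule 11 [artifact_signed => tests_changed]. New: tests_changed.
Round 3: rule 1 [tests_changed => run_integ]; rule 9 [tests_changed, cache_hit => link_lib]. New: run_integ, link_lib.
Round 4: rule 4 [link_lib, publish_ok => link_bin]. New: link_bin.
Round 5: rule 14 [link_bin => deploy_prod]. New: deploy_prod.
Round 6: rule 7 [deploy_prod => hdr_changed]; rule 8 [deploy_prod, publish_ok => tag_release]. New: hdr_changed, tag_release.

artifact_signed, cache_hit, compile_a, compile_b, deploy_prod, gen_docs, hdr_changed, link_bin, link_lib, publish_ok, rollback_ready, run_integ, run_unit, tag_release, tests_changed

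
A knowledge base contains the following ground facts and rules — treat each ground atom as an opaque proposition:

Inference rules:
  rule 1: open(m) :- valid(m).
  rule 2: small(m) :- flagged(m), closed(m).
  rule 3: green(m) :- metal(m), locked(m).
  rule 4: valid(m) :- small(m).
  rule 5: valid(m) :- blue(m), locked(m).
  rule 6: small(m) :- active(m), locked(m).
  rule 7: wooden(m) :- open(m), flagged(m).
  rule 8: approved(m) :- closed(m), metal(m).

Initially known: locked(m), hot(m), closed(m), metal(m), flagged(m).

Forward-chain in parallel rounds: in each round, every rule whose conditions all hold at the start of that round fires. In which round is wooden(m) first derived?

4

Round 1 — rule 2, rule 3, rule 8, derive small(m), green(m), approved(m).
Round 2 — rule 4, derive valid(m).
Round 3 — rule 1, derive open(m).
Round 4 — rule 7, derive wooden(m).
wooden(m) first appears in round 4.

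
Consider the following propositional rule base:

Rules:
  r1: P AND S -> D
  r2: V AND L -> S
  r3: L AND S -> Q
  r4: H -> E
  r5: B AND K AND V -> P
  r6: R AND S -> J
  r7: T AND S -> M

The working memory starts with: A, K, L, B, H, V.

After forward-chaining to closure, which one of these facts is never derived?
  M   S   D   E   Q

Round 1 fires r2, r4, r5, giving S, E, P.
Round 2 fires r1, r3, giving D, Q.
Derived: Q (round 2), D (round 2), S (round 1), E (round 1). M never appears in any round.

M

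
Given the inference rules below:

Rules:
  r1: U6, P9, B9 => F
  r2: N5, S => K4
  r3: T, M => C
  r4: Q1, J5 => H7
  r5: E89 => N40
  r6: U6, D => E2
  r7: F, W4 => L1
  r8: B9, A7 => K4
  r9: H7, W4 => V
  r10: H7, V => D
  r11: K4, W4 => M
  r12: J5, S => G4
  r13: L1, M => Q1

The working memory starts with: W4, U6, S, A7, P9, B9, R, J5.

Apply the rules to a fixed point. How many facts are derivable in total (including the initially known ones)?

18

Round 1 — r1, r8, r12, derive F, K4, G4.
Round 2 — r7, r11, derive L1, M.
Round 3 — r13, derive Q1.
Round 4 — r4, derive H7.
Round 5 — r9, derive V.
Round 6 — r10, derive D.
Round 7 — r6, derive E2.
Closure: {A7, B9, D, E2, F, G4, H7, J5, K4, L1, M, P9, Q1, R, S, U6, V, W4} — 18 facts.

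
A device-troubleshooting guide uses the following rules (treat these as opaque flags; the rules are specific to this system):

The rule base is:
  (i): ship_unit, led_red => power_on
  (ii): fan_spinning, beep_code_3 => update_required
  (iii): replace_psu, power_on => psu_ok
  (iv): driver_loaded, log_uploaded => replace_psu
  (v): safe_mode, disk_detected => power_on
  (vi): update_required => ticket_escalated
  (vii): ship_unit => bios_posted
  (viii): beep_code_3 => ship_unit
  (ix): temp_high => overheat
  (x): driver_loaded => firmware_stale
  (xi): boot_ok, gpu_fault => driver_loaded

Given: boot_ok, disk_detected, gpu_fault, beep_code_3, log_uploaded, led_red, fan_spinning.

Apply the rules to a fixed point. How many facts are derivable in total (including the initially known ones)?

16

Round 1: (ii) [fan_spinning, beep_code_3 => update_required]; (viii) [beep_code_3 => ship_unit]; (xi) [boot_ok, gpu_fault => driver_loaded]. New: update_required, ship_unit, driver_loaded.
Round 2: (i) [ship_unit, led_red => power_on]; (iv) [driver_loaded, log_uploaded => replace_psu]; (vi) [update_required => ticket_escalated]; (vii) [ship_unit => bios_posted]; (x) [driver_loaded => firmware_stale]. New: power_on, replace_psu, ticket_escalated, bios_posted, firmware_stale.
Round 3: (iii) [replace_psu, power_on => psu_ok]. New: psu_ok.
Closure: {beep_code_3, bios_posted, boot_ok, disk_detected, driver_loaded, fan_spinning, firmware_stale, gpu_fault, led_red, log_uploaded, power_on, psu_ok, replace_psu, ship_unit, ticket_escalated, update_required} — 16 facts.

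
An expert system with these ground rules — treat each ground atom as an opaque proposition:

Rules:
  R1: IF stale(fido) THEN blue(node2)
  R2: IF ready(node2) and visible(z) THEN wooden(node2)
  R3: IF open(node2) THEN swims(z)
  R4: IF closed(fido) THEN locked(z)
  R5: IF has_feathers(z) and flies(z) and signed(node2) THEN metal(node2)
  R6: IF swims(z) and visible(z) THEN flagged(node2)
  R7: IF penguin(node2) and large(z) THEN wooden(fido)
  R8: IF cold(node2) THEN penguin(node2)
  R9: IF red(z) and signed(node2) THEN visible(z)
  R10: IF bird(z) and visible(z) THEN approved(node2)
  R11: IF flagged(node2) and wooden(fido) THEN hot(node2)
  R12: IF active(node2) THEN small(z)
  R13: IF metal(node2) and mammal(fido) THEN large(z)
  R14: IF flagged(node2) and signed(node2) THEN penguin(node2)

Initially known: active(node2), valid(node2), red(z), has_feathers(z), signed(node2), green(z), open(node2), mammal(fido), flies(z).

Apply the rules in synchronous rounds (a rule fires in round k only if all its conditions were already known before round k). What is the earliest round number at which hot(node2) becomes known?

5

Round 1: R3 [IF open(node2) THEN swims(z)]; R5 [IF has_feathers(z) and flies(z) and signed(node2) THEN metal(node2)]; R9 [IF red(z) and signed(node2) THEN visible(z)]; R12 [IF active(node2) THEN small(z)]. New: swims(z), metal(node2), visible(z), small(z).
Round 2: R6 [IF swims(z) and visible(z) THEN flagged(node2)]; R13 [IF metal(node2) and mammal(fido) THEN large(z)]. New: flagged(node2), large(z).
Round 3: R14 [IF flagged(node2) and signed(node2) THEN penguin(node2)]. New: penguin(node2).
Round 4: R7 [IF penguin(node2) and large(z) THEN wooden(fido)]. New: wooden(fido).
Round 5: R11 [IF flagged(node2) and wooden(fido) THEN hot(node2)]. New: hot(node2).
hot(node2) first appears in round 5.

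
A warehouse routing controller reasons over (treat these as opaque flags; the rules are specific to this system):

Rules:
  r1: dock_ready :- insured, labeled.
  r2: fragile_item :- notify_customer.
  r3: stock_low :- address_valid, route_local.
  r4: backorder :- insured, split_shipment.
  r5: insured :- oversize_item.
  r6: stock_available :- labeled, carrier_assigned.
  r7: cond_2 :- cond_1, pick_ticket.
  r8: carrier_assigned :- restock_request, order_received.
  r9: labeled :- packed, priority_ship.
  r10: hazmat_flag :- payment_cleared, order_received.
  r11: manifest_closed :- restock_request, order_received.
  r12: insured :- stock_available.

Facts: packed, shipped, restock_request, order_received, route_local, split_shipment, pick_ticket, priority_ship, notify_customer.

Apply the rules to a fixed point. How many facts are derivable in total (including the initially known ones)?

17

[1] r2 [fragile_item :- notify_customer.]; r8 [carrier_assigned :- restock_request, order_received.]; r9 [labeled :- packed, priority_ship.]; r11 [manifest_closed :- restock_request, order_received.]. ⇒ new: fragile_item, carrier_assigned, labeled, manifest_closed.
[2] r6 [stock_available :- labeled, carrier_assigned.]. ⇒ new: stock_available.
[3] r12 [insured :- stock_available.]. ⇒ new: insured.
[4] r1 [dock_ready :- insured, labeled.]; r4 [backorder :- insured, split_shipment.]. ⇒ new: dock_ready, backorder.
Closure: {backorder, carrier_assigned, dock_ready, fragile_item, insured, labeled, manifest_closed, notify_customer, order_received, packed, pick_ticket, priority_ship, restock_request, route_local, shipped, split_shipment, stock_available} — 17 facts.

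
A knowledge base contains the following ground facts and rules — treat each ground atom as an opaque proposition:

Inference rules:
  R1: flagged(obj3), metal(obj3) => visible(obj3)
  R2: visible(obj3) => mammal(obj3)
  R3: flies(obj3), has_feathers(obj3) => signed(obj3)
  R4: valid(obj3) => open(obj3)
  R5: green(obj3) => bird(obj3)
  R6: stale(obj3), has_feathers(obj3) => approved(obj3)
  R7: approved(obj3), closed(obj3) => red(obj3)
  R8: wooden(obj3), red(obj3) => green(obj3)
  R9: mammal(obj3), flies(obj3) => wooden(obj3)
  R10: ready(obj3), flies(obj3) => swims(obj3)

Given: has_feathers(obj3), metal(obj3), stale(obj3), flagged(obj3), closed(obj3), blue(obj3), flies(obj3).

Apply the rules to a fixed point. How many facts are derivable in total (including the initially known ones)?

15

Round 1 — R1, R3, R6, derive visible(obj3), signed(obj3), approved(obj3).
Round 2 — R2, R7, derive mammal(obj3), red(obj3).
Round 3 — R9, derive wooden(obj3).
Round 4 — R8, derive green(obj3).
Round 5 — R5, derive bird(obj3).
Closure: {approved(obj3), bird(obj3), blue(obj3), closed(obj3), flagged(obj3), flies(obj3), green(obj3), has_feathers(obj3), mammal(obj3), metal(obj3), red(obj3), signed(obj3), stale(obj3), visible(obj3), wooden(obj3)} — 15 facts.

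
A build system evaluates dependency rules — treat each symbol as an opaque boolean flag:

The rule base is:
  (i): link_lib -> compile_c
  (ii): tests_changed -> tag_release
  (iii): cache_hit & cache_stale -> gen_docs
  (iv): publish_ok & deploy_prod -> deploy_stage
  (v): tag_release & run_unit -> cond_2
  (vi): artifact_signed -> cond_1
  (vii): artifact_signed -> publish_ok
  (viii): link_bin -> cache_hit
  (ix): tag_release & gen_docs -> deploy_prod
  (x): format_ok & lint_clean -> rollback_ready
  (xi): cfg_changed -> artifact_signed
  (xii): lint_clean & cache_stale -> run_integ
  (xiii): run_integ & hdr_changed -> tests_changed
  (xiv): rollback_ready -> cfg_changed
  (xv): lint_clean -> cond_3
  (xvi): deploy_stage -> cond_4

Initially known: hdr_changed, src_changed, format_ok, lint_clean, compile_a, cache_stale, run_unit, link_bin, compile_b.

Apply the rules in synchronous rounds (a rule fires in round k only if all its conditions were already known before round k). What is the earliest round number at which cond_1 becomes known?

Round 1 — (viii), (x), (xii), (xv), derive cache_hit, rollback_ready, run_integ, cond_3.
Round 2 — (iii), (xiii), (xiv), derive gen_docs, tests_changed, cfg_changed.
Round 3 — (ii), (xi), derive tag_release, artifact_signed.
Round 4 — (v), (vi), (vii), (ix), derive cond_2, cond_1, publish_ok, deploy_prod.
cond_1 first appears in round 4.

4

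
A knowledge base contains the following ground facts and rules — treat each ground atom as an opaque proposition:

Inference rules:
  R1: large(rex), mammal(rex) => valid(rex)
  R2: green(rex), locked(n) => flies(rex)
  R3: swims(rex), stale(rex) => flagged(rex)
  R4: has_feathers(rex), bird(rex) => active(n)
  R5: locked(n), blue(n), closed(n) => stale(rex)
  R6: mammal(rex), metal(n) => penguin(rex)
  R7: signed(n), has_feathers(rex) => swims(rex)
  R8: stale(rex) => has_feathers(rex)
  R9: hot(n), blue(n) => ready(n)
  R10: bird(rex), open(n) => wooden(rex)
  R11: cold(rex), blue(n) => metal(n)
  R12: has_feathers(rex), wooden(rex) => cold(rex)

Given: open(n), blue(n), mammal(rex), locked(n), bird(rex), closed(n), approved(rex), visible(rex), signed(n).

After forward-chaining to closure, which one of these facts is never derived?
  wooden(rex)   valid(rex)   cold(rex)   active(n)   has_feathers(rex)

valid(rex)

Round 1: R5 [locked(n), blue(n), closed(n) => stale(rex)]; R10 [bird(rex), open(n) => wooden(rex)]. New: stale(rex), wooden(rex).
Round 2: R8 [stale(rex) => has_feathers(rex)]. New: has_feathers(rex).
Round 3: R4 [has_feathers(rex), bird(rex) => active(n)]; R7 [signed(n), has_feathers(rex) => swims(rex)]; R12 [has_feathers(rex), wooden(rex) => cold(rex)]. New: active(n), swims(rex), cold(rex).
Round 4: R3 [swims(rex), stale(rex) => flagged(rex)]; R11 [cold(rex), blue(n) => metal(n)]. New: flagged(rex), metal(n).
Round 5: R6 [mammal(rex), metal(n) => penguin(rex)]. New: penguin(rex).
Derived: has_feathers(rex) (round 2), cold(rex) (round 3), wooden(rex) (round 1), active(n) (round 3). valid(rex) never appears in any round.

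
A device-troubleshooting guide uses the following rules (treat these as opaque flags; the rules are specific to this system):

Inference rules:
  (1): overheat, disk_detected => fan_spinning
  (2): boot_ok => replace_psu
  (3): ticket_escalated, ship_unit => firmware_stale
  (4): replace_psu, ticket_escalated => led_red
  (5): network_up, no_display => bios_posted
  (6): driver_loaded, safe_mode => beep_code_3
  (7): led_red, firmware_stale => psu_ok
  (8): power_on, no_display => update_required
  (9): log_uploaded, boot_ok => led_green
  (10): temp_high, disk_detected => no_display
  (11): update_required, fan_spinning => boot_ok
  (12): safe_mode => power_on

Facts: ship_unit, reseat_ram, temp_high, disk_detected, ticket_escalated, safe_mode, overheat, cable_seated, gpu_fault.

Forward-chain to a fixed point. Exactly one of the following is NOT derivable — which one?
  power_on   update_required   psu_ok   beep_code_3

Round 1 fires (1), (3), (10), (12), giving fan_spinning, firmware_stale, no_display, power_on.
Round 2 fires (8), giving update_required.
Round 3 fires (11), giving boot_ok.
Round 4 fires (2), giving replace_psu.
Round 5 fires (4), giving led_red.
Round 6 fires (7), giving psu_ok.
Derived: power_on (round 1), update_required (round 2), psu_ok (round 6). beep_code_3 never appears in any round.

beep_code_3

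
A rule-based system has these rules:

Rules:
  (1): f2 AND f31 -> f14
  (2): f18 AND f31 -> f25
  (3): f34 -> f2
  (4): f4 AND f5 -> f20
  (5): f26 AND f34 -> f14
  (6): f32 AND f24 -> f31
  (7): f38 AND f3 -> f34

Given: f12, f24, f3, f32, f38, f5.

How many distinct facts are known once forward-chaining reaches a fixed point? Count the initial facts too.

10

Round 1: (6) [f32 AND f24 -> f31]; (7) [f38 AND f3 -> f34]. Adds f31, f34.
Round 2: (3) [f34 -> f2]. Adds f2.
Round 3: (1) [f2 AND f31 -> f14]. Adds f14.
Closure: {f12, f14, f2, f24, f3, f31, f32, f34, f38, f5} — 10 facts.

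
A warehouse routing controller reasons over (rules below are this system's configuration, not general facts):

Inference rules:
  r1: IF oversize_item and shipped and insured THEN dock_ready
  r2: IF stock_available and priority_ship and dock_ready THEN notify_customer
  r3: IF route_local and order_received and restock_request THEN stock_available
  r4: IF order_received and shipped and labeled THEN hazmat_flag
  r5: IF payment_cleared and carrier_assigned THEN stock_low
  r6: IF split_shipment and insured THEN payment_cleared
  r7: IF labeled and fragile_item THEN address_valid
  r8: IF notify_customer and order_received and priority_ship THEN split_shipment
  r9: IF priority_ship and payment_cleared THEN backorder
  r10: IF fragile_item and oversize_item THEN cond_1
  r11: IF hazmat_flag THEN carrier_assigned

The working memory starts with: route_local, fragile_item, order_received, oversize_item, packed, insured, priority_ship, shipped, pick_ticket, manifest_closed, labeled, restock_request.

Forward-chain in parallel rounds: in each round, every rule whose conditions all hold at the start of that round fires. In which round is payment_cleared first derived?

4

Round 1 fires r1, r3, r4, r7, r10, giving dock_ready, stock_available, hazmat_flag, address_valid, cond_1.
Round 2 fires r2, r11, giving notify_customer, carrier_assigned.
Round 3 fires r8, giving split_shipment.
Round 4 fires r6, giving payment_cleared.
payment_cleared first appears in round 4.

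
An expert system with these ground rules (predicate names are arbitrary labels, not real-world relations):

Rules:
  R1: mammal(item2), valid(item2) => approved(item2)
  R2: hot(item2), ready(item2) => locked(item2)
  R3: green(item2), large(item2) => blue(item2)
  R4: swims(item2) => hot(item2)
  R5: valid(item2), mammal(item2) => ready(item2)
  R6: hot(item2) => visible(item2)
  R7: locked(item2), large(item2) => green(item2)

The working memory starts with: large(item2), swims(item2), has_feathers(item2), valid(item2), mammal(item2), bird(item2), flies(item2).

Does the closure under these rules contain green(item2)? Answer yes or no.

Round 1: R1 [mammal(item2), valid(item2) => approved(item2)]; R4 [swims(item2) => hot(item2)]; R5 [valid(item2), mammal(item2) => ready(item2)]. New: approved(item2), hot(item2), ready(item2).
Round 2: R2 [hot(item2), ready(item2) => locked(item2)]; R6 [hot(item2) => visible(item2)]. New: locked(item2), visible(item2).
Round 3: R7 [locked(item2), large(item2) => green(item2)]. New: green(item2).
Round 4: R3 [green(item2), large(item2) => blue(item2)]. New: blue(item2).
green(item2) appears in round 3, so it is derivable.

yes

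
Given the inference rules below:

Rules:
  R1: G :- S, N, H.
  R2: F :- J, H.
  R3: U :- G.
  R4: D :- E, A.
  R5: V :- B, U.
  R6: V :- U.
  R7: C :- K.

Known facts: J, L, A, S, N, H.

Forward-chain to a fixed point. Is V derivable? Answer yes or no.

Round 1 — R1, R2, derive G, F.
Round 2 — R3, derive U.
Round 3 — R6, derive V.
V appears in round 3, so it is derivable.

yes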